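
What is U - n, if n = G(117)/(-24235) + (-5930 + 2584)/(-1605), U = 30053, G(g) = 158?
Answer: 233779192711/7779435 ≈ 30051.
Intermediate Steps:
n = 16167344/7779435 (n = 158/(-24235) + (-5930 + 2584)/(-1605) = 158*(-1/24235) - 3346*(-1/1605) = -158/24235 + 3346/1605 = 16167344/7779435 ≈ 2.0782)
U - n = 30053 - 1*16167344/7779435 = 30053 - 16167344/7779435 = 233779192711/7779435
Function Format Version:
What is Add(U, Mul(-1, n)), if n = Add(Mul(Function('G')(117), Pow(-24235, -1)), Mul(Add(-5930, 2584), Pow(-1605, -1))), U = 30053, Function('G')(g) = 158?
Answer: Rational(233779192711, 7779435) ≈ 30051.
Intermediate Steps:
n = Rational(16167344, 7779435) (n = Add(Mul(158, Pow(-24235, -1)), Mul(Add(-5930, 2584), Pow(-1605, -1))) = Add(Mul(158, Rational(-1, 24235)), Mul(-3346, Rational(-1, 1605))) = Add(Rational(-158, 24235), Rational(3346, 1605)) = Rational(16167344, 7779435) ≈ 2.0782)
Add(U, Mul(-1, n)) = Add(30053, Mul(-1, Rational(16167344, 7779435))) = Add(30053, Rational(-16167344, 7779435)) = Rational(233779192711, 7779435)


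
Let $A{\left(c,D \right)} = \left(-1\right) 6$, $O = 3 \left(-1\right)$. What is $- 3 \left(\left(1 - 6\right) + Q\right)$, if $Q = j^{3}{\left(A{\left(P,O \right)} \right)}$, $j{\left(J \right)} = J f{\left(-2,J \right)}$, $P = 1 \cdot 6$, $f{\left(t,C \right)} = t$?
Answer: $-5169$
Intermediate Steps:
$O = -3$
$P = 6$
$A{\left(c,D \right)} = -6$
$j{\left(J \right)} = - 2 J$ ($j{\left(J \right)} = J \left(-2\right) = - 2 J$)
$Q = 1728$ ($Q = \left(\left(-2\right) \left(-6\right)\right)^{3} = 12^{3} = 1728$)
$- 3 \left(\left(1 - 6\right) + Q\right) = - 3 \left(\left(1 - 6\right) + 1728\right) = - 3 \left(-5 + 1728\right) = \left(-3\right) 1723 = -5169$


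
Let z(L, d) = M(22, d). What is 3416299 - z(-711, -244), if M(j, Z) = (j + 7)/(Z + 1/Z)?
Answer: 7013662091/2053 ≈ 3.4163e+6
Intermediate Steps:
M(j, Z) = (7 + j)/(Z + 1/Z)
z(L, d) = 29*d/(1 + d**2) (z(L, d) = d*(7 + 22)/(1 + d**2) = d*29/(1 + d**2) = 29*d/(1 + d**2))
3416299 - z(-711, -244) = 3416299 - 29*(-244)/(1 + (-244)**2) = 3416299 - 29*(-244)/(1 + 59536) = 3416299 - 29*(-244)/59537 = 3416299 - 1*(-244/2053) = 3416299 + 244/2053 = 7013662091/2053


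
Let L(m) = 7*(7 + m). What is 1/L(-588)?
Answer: -1/4067 ≈ -0.00024588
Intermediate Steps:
L(m) = 49 + 7*m
1/L(-588) = 1/(49 + 7*(-588)) = 1/(49 - 4116) = 1/(-4067) = -1/4067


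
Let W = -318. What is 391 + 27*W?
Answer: -8195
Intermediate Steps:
391 + 27*W = 391 + 27*(-318) = 391 - 8586 = -8195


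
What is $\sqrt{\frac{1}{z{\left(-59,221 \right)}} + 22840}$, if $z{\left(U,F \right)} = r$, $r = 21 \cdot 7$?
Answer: $\frac{\sqrt{10072443}}{21} \approx 151.13$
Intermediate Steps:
$r = 147$
$z{\left(U,F \right)} = 147$
$\sqrt{\frac{1}{z{\left(-59,221 \right)}} + 22840} = \sqrt{\frac{1}{147} + 22840} = \sqrt{\frac{3357481}{147}} = \frac{\sqrt{10072443}}{21}$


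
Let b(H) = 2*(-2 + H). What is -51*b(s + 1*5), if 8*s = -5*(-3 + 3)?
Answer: -306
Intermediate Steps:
s = 0 (s = (-5*(-3 + 3))/8 = (-5*0)/8 = (⅛)*0 = 0)
b(H) = -4 + 2*H
-51*b(s + 1*5) = -51*(-4 + 2*(0 + 1*5)) = -51*(-4 + 2*(0 + 5)) = -51*(-4 + 2*5) = -51*(-4 + 10) = -51*6 = -306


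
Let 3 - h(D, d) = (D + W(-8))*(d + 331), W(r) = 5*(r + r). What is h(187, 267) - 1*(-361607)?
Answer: 297624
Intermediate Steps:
W(r) = 10*r (W(r) = 5*(2*r) = 10*r)
h(D, d) = 3 - (-80 + D)*(331 + d) (h(D, d) = 3 - (D + 10*(-8))*(d + 331) = 3 - (D - 80)*(331 + d) = 3 - (-80 + D)*(331 + d))
h(187, 267) - 1*(-361607) = (26483 - 331*187 + 80*267 - 1*187*267) - 1*(-361607) = (26483 - 61897 + 21360 - 49929) + 361607 = -63983 + 361607 = 297624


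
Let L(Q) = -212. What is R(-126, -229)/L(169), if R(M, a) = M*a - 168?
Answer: -14343/106 ≈ -135.31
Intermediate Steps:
R(M, a) = -168 + M*a
R(-126, -229)/L(169) = (-168 - 126*(-229))/(-212) = (-168 + 28854)*(-1/212) = 28686*(-1/212) = -14343/106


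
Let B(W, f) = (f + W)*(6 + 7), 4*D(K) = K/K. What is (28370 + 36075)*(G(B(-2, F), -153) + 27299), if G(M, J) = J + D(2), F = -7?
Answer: 6997760325/4 ≈ 1.7494e+9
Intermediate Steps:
D(K) = 1/4 (D(K) = (K/K)/4 = (1/4)*1 = 1/4)
B(W, f) = 13*W + 13*f (B(W, f) = (W + f)*13 = 13*W + 13*f)
G(M, J) = 1/4 + J (G(M, J) = J + 1/4 = 1/4 + J)
(28370 + 36075)*(G(B(-2, F), -153) + 27299) = (28370 + 36075)*((1/4 - 153) + 27299) = 64445*(-611/4 + 27299) = 64445*(108585/4) = 6997760325/4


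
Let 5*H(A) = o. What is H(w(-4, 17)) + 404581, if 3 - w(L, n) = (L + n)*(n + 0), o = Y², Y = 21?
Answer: 2023346/5 ≈ 4.0467e+5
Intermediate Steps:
o = 441 (o = 21² = 441)
w(L, n) = 3 - n*(L + n) (w(L, n) = 3 - (L + n)*(n + 0) = 3 - (L + n)*n = 3 - n*(L + n))
H(A) = 441/5 (H(A) = (⅕)*441 = 441/5)
H(w(-4, 17)) + 404581 = 441/5 + 404581 = 2023346/5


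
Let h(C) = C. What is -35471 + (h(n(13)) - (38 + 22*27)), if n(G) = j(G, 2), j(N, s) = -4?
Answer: -36107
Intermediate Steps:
n(G) = -4
-35471 + (h(n(13)) - (38 + 22*27)) = -35471 + (-4 - (38 + 22*27)) = -35471 + (-4 - (38 + 594)) = -35471 + (-4 - 1*632) = -35471 + (-4 - 632) = -35471 - 636 = -36107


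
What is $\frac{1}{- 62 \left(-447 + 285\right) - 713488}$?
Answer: $- \frac{1}{703444} \approx -1.4216 \cdot 10^{-6}$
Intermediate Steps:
$\frac{1}{- 62 \left(-447 + 285\right) - 713488} = \frac{1}{\left(-62\right) \left(-162\right) - 713488} = \frac{1}{10044 - 713488} = \frac{1}{-703444} = - \frac{1}{703444}$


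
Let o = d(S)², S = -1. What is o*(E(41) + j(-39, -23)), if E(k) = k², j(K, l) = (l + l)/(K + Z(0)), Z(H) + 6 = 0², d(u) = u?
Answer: 75691/45 ≈ 1682.0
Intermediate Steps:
Z(H) = -6 (Z(H) = -6 + 0² = -6 + 0 = -6)
j(K, l) = 2*l/(-6 + K) (j(K, l) = (l + l)/(K - 6) = (2*l)/(-6 + K) = 2*l/(-6 + K))
o = 1 (o = (-1)² = 1)
o*(E(41) + j(-39, -23)) = 1*(41² + 2*(-23)/(-6 - 39)) = 1*(1681 + 2*(-23)/(-45)) = 1*(1681 + 2*(-23)*(-1/45)) = 1*(1681 + 46/45) = 1*(75691/45) = 75691/45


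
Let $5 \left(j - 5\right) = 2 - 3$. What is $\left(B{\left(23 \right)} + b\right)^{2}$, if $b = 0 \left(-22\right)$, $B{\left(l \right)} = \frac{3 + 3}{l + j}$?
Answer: $\frac{900}{19321} \approx 0.046581$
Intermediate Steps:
$j = \frac{24}{5}$ ($j = 5 + \frac{2 - 3}{5} = 5 + \frac{1}{5} \left(-1\right) = 5 - \frac{1}{5} = \frac{24}{5} \approx 4.8$)
$B{\left(l \right)} = \frac{6}{\frac{24}{5} + l}$ ($B{\left(l \right)} = \frac{3 + 3}{l + \frac{24}{5}} = \frac{6}{\frac{24}{5} + l}$)
$b = 0$
$\left(B{\left(23 \right)} + b\right)^{2} = \left(\frac{30}{24 + 5 \cdot 23} + 0\right)^{2} = \left(\frac{30}{24 + 115} + 0\right)^{2} = \left(\frac{30}{139} + 0\right)^{2} = \left(\frac{30}{139}\right)^{2} = \frac{900}{19321}$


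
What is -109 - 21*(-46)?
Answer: 857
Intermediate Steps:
-109 - 21*(-46) = -109 + 966 = 857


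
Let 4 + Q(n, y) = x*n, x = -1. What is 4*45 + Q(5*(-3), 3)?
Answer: 191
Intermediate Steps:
Q(n, y) = -4 - n
4*45 + Q(5*(-3), 3) = 4*45 + (-4 - 5*(-3)) = 180 + (-4 - 1*(-15)) = 180 + (-4 + 15) = 180 + 11 = 191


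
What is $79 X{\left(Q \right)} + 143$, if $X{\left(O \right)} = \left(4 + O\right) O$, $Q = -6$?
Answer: $1091$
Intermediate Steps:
$X{\left(O \right)} = O \left(4 + O\right)$
$79 X{\left(Q \right)} + 143 = 79 \left(- 6 \left(4 - 6\right)\right) + 143 = 79 \left(\left(-6\right) \left(-2\right)\right) + 143 = 79 \cdot 12 + 143 = 948 + 143 = 1091$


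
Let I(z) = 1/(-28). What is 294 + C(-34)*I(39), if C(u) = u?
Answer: 4133/14 ≈ 295.21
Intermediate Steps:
I(z) = -1/28
294 + C(-34)*I(39) = 294 - 34*(-1/28) = 294 + 17/14 = 4133/14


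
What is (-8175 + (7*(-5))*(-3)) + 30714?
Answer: 22644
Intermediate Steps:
(-8175 + (7*(-5))*(-3)) + 30714 = (-8175 - 35*(-3)) + 30714 = (-8175 + 105) + 30714 = -8070 + 30714 = 22644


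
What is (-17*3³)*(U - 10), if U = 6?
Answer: 1836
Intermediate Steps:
(-17*3³)*(U - 10) = (-17*3³)*(6 - 10) = -17*27*(-4) = -459*(-4) = 1836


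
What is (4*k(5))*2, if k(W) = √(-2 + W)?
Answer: 8*√3 ≈ 13.856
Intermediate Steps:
(4*k(5))*2 = (4*√(-2 + 5))*2 = (4*√3)*2 = 8*√3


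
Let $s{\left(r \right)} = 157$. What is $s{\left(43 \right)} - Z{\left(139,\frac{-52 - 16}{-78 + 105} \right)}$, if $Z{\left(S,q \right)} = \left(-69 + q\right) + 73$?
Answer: $\frac{4199}{27} \approx 155.52$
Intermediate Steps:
$Z{\left(S,q \right)} = 4 + q$
$s{\left(43 \right)} - Z{\left(139,\frac{-52 - 16}{-78 + 105} \right)} = 157 - \left(4 + \frac{-52 - 16}{-78 + 105}\right) = 157 - \left(4 - \frac{68}{27}\right) = 157 - \frac{40}{27} = \frac{4199}{27}$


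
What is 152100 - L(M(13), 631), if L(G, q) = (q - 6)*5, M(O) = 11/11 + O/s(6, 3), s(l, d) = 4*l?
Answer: 148975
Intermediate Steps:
M(O) = 1 + O/24 (M(O) = 11/11 + O/((4*6)) = 11*(1/11) + O/24 = 1 + O*(1/24) = 1 + O/24)
L(G, q) = -30 + 5*q (L(G, q) = (-6 + q)*5 = -30 + 5*q)
152100 - L(M(13), 631) = 152100 - (-30 + 5*631) = 152100 - (-30 + 3155) = 152100 - 1*3125 = 152100 - 3125 = 148975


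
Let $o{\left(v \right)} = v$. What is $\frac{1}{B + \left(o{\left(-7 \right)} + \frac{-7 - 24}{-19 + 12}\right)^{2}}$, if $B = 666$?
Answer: $\frac{49}{32958} \approx 0.0014867$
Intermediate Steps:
$\frac{1}{B + \left(o{\left(-7 \right)} + \frac{-7 - 24}{-19 + 12}\right)^{2}} = \frac{1}{666 + \left(-7 + \frac{-7 - 24}{-19 + 12}\right)^{2}} = \frac{1}{666 + \left(-7 - \frac{31}{-7}\right)^{2}} = \frac{1}{666 + \left(-7 - - \frac{31}{7}\right)^{2}} = \frac{1}{666 + \left(-7 + \frac{31}{7}\right)^{2}} = \frac{1}{666 + \left(- \frac{18}{7}\right)^{2}} = \frac{1}{666 + \frac{324}{49}} = \frac{1}{\frac{32958}{49}} = \frac{49}{32958}$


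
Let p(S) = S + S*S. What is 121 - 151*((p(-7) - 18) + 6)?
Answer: -4409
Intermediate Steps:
p(S) = S + S²
121 - 151*((p(-7) - 18) + 6) = 121 - 151*((-7*(1 - 7) - 18) + 6) = 121 - 151*((-7*(-6) - 18) + 6) = 121 - 151*((42 - 18) + 6) = 121 - 151*(24 + 6) = 121 - 151*30 = 121 - 4530 = -4409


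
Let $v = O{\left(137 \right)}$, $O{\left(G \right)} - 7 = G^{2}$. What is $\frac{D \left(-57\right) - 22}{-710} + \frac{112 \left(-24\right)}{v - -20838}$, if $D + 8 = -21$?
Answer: $- \frac{33259457}{14062970} \approx -2.365$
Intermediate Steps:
$D = -29$ ($D = -8 - 21 = -29$)
$O{\left(G \right)} = 7 + G^{2}$
$v = 18776$ ($v = 7 + 137^{2} = 7 + 18769 = 18776$)
$\frac{D \left(-57\right) - 22}{-710} + \frac{112 \left(-24\right)}{v - -20838} = \frac{\left(-29\right) \left(-57\right) - 22}{-710} + \frac{112 \left(-24\right)}{18776 - -20838} = \left(1653 - 22\right) \left(- \frac{1}{710}\right) - \frac{2688}{18776 + 20838} = 1631 \left(- \frac{1}{710}\right) - \frac{2688}{39614} = - \frac{1631}{710} - \frac{1344}{19807} = - \frac{33259457}{14062970}$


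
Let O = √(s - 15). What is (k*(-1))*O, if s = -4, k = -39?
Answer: 39*I*√19 ≈ 170.0*I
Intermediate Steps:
O = I*√19 (O = √(-4 - 15) = √(-19) = I*√19 ≈ 4.3589*I)
(k*(-1))*O = (-39*(-1))*(I*√19) = 39*(I*√19) = 39*I*√19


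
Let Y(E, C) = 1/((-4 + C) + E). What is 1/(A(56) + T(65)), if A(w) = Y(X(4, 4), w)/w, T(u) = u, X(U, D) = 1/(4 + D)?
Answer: 2919/189736 ≈ 0.015385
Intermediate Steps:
Y(E, C) = 1/(-4 + C + E)
A(w) = 1/(w*(-31/8 + w)) (A(w) = 1/((-4 + w + 1/(4 + 4))*w) = 1/((-4 + w + 1/8)*w) = 1/((-4 + w + ⅛)*w) = 1/((-31/8 + w)*w) = 1/(w*(-31/8 + w)))
1/(A(56) + T(65)) = 1/(8/(56*(-31 + 8*56)) + 65) = 1/(8*(1/56)/(-31 + 448) + 65) = 1/(8*(1/56)/417 + 65) = 1/(8*(1/56)*(1/417) + 65) = 1/(1/2919 + 65) = 1/(189736/2919) = 2919/189736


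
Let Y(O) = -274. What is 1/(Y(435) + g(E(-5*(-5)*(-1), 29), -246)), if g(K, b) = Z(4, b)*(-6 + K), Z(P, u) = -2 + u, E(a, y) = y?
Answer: -1/5978 ≈ -0.00016728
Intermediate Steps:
g(K, b) = (-6 + K)*(-2 + b) (g(K, b) = (-2 + b)*(-6 + K) = (-6 + K)*(-2 + b))
1/(Y(435) + g(E(-5*(-5)*(-1), 29), -246)) = 1/(-274 + (-6 + 29)*(-2 - 246)) = 1/(-274 + 23*(-248)) = 1/(-274 - 5704) = 1/(-5978) = -1/5978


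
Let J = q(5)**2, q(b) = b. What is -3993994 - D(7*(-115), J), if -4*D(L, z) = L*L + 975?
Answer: -3831744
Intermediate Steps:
J = 25 (J = 5**2 = 25)
D(L, z) = -975/4 - L**2/4 (D(L, z) = -(L*L + 975)/4 = -(L**2 + 975)/4 = -(975 + L**2)/4 = -975/4 - L**2/4)
-3993994 - D(7*(-115), J) = -3993994 - (-975/4 - (7*(-115))**2/4) = -3993994 - (-975/4 - 1/4*(-805)**2) = -3993994 - (-975/4 - 1/4*648025) = -3993994 - (-975/4 - 648025/4) = -3993994 - 1*(-162250) = -3993994 + 162250 = -3831744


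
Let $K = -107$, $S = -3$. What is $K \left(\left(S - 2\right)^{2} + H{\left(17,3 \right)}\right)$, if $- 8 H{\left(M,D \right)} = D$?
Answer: $- \frac{21079}{8} \approx -2634.9$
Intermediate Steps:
$H{\left(M,D \right)} = - \frac{D}{8}$
$K \left(\left(S - 2\right)^{2} + H{\left(17,3 \right)}\right) = - 107 \left(\left(-3 - 2\right)^{2} - \frac{3}{8}\right) = - 107 \left(\left(-5\right)^{2} - \frac{3}{8}\right) = - 107 \left(25 - \frac{3}{8}\right) = \left(-107\right) \frac{197}{8} = - \frac{21079}{8}$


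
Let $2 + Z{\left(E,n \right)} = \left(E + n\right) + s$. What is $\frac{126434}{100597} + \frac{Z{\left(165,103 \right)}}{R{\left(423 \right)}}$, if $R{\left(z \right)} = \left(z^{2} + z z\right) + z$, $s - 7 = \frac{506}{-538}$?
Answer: $\frac{248831962826}{197863190217} \approx 1.2576$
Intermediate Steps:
$s = \frac{1630}{269}$ ($s = 7 + \frac{506}{-538} = 7 + 506 \left(- \frac{1}{538}\right) = 7 - \frac{253}{269} = \frac{1630}{269} \approx 6.0595$)
$Z{\left(E,n \right)} = \frac{1092}{269} + E + n$ ($Z{\left(E,n \right)} = -2 + \left(\left(E + n\right) + \frac{1630}{269}\right) = -2 + \left(\frac{1630}{269} + E + n\right) = \frac{1092}{269} + E + n$)
$R{\left(z \right)} = z + 2 z^{2}$ ($R{\left(z \right)} = \left(z^{2} + z^{2}\right) + z = 2 z^{2} + z = z + 2 z^{2}$)
$\frac{126434}{100597} + \frac{Z{\left(165,103 \right)}}{R{\left(423 \right)}} = \frac{126434}{100597} + \frac{\frac{1092}{269} + 165 + 103}{423 \left(1 + 2 \cdot 423\right)} = 126434 \cdot \frac{1}{100597} + \frac{73184}{269 \cdot 423 \left(1 + 846\right)} = \frac{18062}{14371} + \frac{73184}{269 \cdot 423 \cdot 847} = \frac{18062}{14371} + \frac{73184}{269 \cdot 358281} = \frac{18062}{14371} + \frac{73184}{269} \cdot \frac{1}{358281} = \frac{18062}{14371} + \frac{73184}{96377589} = \frac{248831962826}{197863190217}$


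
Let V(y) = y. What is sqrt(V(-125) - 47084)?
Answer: I*sqrt(47209) ≈ 217.28*I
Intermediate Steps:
sqrt(V(-125) - 47084) = sqrt(-125 - 47084) = sqrt(-47209) = I*sqrt(47209)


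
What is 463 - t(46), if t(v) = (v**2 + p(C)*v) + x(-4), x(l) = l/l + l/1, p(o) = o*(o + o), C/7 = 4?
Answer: -73778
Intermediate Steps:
C = 28 (C = 7*4 = 28)
p(o) = 2*o**2 (p(o) = o*(2*o) = 2*o**2)
x(l) = 1 + l (x(l) = 1 + l*1 = 1 + l)
t(v) = -3 + v**2 + 1568*v (t(v) = (v**2 + (2*28**2)*v) + (1 - 4) = (v**2 + (2*784)*v) - 3 = (v**2 + 1568*v) - 3 = -3 + v**2 + 1568*v)
463 - t(46) = 463 - (-3 + 46**2 + 1568*46) = 463 - (-3 + 2116 + 72128) = 463 - 1*74241 = 463 - 74241 = -73778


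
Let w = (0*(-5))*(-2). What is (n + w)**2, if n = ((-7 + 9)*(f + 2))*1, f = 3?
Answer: 100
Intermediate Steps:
w = 0 (w = 0*(-2) = 0)
n = 10 (n = ((-7 + 9)*(3 + 2))*1 = (2*5)*1 = 10*1 = 10)
(n + w)**2 = (10 + 0)**2 = 10**2 = 100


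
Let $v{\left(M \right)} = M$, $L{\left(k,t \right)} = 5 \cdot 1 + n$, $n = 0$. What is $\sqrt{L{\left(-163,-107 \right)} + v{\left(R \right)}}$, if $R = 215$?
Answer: $2 \sqrt{55} \approx 14.832$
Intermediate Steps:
$L{\left(k,t \right)} = 5$ ($L{\left(k,t \right)} = 5 \cdot 1 + 0 = 5 + 0 = 5$)
$\sqrt{L{\left(-163,-107 \right)} + v{\left(R \right)}} = \sqrt{5 + 215} = \sqrt{220} = 2 \sqrt{55}$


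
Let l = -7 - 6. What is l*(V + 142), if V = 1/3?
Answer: -5551/3 ≈ -1850.3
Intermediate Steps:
V = ⅓ ≈ 0.33333
l = -13
l*(V + 142) = -13*(⅓ + 142) = -13*427/3 = -5551/3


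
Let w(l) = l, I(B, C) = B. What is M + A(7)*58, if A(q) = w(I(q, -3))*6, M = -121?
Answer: 2315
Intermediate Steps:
A(q) = 6*q (A(q) = q*6 = 6*q)
M + A(7)*58 = -121 + (6*7)*58 = -121 + 42*58 = -121 + 2436 = 2315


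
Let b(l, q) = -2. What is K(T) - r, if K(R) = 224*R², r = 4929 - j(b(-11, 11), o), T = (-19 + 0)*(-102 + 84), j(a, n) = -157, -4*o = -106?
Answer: 26194850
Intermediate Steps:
o = 53/2 (o = -¼*(-106) = 53/2 ≈ 26.500)
T = 342 (T = -19*(-18) = 342)
r = 5086 (r = 4929 - 1*(-157) = 4929 + 157 = 5086)
K(T) - r = 224*342² - 1*5086 = 224*116964 - 5086 = 26199936 - 5086 = 26194850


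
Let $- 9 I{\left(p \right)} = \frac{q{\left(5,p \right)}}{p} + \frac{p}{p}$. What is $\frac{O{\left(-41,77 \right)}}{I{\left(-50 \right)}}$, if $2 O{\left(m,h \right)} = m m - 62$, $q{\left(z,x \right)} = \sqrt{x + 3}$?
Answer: $- \frac{2023750}{283} - \frac{40475 i \sqrt{47}}{283} \approx -7151.1 - 980.5 i$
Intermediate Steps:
$q{\left(z,x \right)} = \sqrt{3 + x}$
$O{\left(m,h \right)} = -31 + \frac{m^{2}}{2}$ ($O{\left(m,h \right)} = \frac{m m - 62}{2} = \frac{m^{2} - 62}{2} = \frac{-62 + m^{2}}{2} = -31 + \frac{m^{2}}{2}$)
$I{\left(p \right)} = - \frac{1}{9} - \frac{\sqrt{3 + p}}{9 p}$ ($I{\left(p \right)} = - \frac{\frac{\sqrt{3 + p}}{p} + \frac{p}{p}}{9} = - \frac{\frac{\sqrt{3 + p}}{p} + 1}{9} = - \frac{1 + \frac{\sqrt{3 + p}}{p}}{9} = - \frac{1}{9} - \frac{\sqrt{3 + p}}{9 p}$)
$\frac{O{\left(-41,77 \right)}}{I{\left(-50 \right)}} = \frac{-31 + \frac{\left(-41\right)^{2}}{2}}{\frac{1}{9} \frac{1}{-50} \left(\left(-1\right) \left(-50\right) - \sqrt{3 - 50}\right)} = \frac{-31 + \frac{1}{2} \cdot 1681}{\frac{1}{9} \left(- \frac{1}{50}\right) \left(50 - \sqrt{-47}\right)} = \frac{-31 + \frac{1681}{2}}{\frac{1}{9} \left(- \frac{1}{50}\right) \left(50 - i \sqrt{47}\right)} = \frac{1619}{2 \cdot \frac{1}{9} \left(- \frac{1}{50}\right) \left(50 - i \sqrt{47}\right)} = \frac{1619}{2 \left(- \frac{1}{9} + \frac{i \sqrt{47}}{450}\right)}$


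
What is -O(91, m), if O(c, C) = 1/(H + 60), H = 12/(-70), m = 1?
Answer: -35/2094 ≈ -0.016714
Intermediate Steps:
H = -6/35 (H = 12*(-1/70) = -6/35 ≈ -0.17143)
O(c, C) = 35/2094 (O(c, C) = 1/(-6/35 + 60) = 1/(2094/35) = 35/2094)
-O(91, m) = -1*35/2094 = -35/2094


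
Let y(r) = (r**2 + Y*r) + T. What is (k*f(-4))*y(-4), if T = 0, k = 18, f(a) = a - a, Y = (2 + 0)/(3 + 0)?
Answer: 0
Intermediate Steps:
Y = 2/3 ≈ 0.66667
f(a) = 0
y(r) = r**2 + 2*r/3 (y(r) = (r**2 + 2*r/3) + 0 = r**2 + 2*r/3)
(k*f(-4))*y(-4) = (18*0)*((1/3)*(-4)*(2 + 3*(-4))) = 0*((1/3)*(-4)*(2 - 12)) = 0*((1/3)*(-4)*(-10)) = 0*(40/3) = 0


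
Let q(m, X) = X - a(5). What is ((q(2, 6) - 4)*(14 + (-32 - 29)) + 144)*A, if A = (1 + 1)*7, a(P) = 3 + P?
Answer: 5964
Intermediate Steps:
q(m, X) = -8 + X (q(m, X) = X - (3 + 5) = X - 1*8 = X - 8 = -8 + X)
A = 14 (A = 2*7 = 14)
((q(2, 6) - 4)*(14 + (-32 - 29)) + 144)*A = (((-8 + 6) - 4)*(14 + (-32 - 29)) + 144)*14 = ((-2 - 4)*(14 - 61) + 144)*14 = (-6*(-47) + 144)*14 = (282 + 144)*14 = 426*14 = 5964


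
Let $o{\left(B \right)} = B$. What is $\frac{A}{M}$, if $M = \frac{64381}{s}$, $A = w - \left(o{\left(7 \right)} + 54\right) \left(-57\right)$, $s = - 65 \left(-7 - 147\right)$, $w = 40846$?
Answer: $\frac{443673230}{64381} \approx 6891.4$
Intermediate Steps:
$s = 10010$ ($s = \left(-65\right) \left(-154\right) = 10010$)
$A = 44323$ ($A = 40846 - \left(7 + 54\right) \left(-57\right) = 40846 - 61 \left(-57\right) = 40846 - -3477 = 40846 + 3477 = 44323$)
$M = \frac{64381}{10010} \approx 6.4317$
$\frac{A}{M} = \frac{44323}{\frac{64381}{10010}} = 44323 \cdot \frac{10010}{64381} = \frac{443673230}{64381}$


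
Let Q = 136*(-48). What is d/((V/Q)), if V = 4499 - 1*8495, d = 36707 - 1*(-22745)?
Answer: 32341888/333 ≈ 97123.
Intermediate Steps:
Q = -6528
d = 59452 (d = 36707 + 22745 = 59452)
V = -3996 (V = 4499 - 8495 = -3996)
d/((V/Q)) = 59452/((-3996/(-6528))) = 59452/((-3996*(-1/6528))) = 59452/(333/544) = 59452*(544/333) = 32341888/333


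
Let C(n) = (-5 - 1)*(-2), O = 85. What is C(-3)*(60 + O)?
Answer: 1740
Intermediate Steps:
C(n) = 12 (C(n) = -6*(-2) = 12)
C(-3)*(60 + O) = 12*(60 + 85) = 12*145 = 1740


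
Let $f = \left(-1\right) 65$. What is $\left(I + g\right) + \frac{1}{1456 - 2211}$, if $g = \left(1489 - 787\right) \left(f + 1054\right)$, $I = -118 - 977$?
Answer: $\frac{523353164}{755} \approx 6.9318 \cdot 10^{5}$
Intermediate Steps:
$I = -1095$
$f = -65$
$g = 694278$ ($g = \left(1489 - 787\right) \left(-65 + 1054\right) = 702 \cdot 989 = 694278$)
$\left(I + g\right) + \frac{1}{1456 - 2211} = \left(-1095 + 694278\right) + \frac{1}{1456 - 2211} = 693183 + \frac{1}{-755} = 693183 - \frac{1}{755} = \frac{523353164}{755}$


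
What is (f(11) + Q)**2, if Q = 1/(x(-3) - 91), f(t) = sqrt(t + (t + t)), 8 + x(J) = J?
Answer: 343333/10404 - sqrt(33)/51 ≈ 32.887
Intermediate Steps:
x(J) = -8 + J
f(t) = sqrt(3)*sqrt(t) (f(t) = sqrt(t + 2*t) = sqrt(3*t) = sqrt(3)*sqrt(t))
Q = -1/102 (Q = 1/((-8 - 3) - 91) = 1/(-11 - 91) = 1/(-102) = -1/102 ≈ -0.0098039)
(f(11) + Q)**2 = (sqrt(3)*sqrt(11) - 1/102)**2 = (sqrt(33) - 1/102)**2 = (-1/102 + sqrt(33))**2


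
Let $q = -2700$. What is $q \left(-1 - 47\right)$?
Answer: $129600$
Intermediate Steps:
$q \left(-1 - 47\right) = - 2700 \left(-1 - 47\right) = \left(-2700\right) \left(-48\right) = 129600$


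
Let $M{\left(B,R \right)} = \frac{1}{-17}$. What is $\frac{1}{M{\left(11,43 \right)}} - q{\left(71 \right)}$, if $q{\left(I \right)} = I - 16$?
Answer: $-72$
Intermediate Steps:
$M{\left(B,R \right)} = - \frac{1}{17}$
$q{\left(I \right)} = -16 + I$
$\frac{1}{M{\left(11,43 \right)}} - q{\left(71 \right)} = \frac{1}{- \frac{1}{17}} - \left(-16 + 71\right) = -17 - 55 = -72$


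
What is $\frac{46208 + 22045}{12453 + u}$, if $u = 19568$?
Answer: $\frac{68253}{32021} \approx 2.1315$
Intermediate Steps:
$\frac{46208 + 22045}{12453 + u} = \frac{46208 + 22045}{12453 + 19568} = \frac{68253}{32021}$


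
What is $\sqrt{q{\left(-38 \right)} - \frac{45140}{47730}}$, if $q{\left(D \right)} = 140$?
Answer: $\frac{\sqrt{2314002}}{129} \approx 11.792$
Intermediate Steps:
$\sqrt{q{\left(-38 \right)} - \frac{45140}{47730}} = \sqrt{140 - \frac{45140}{47730}} = \sqrt{140 - \frac{122}{129}} = \sqrt{\frac{17938}{129}} = \frac{\sqrt{2314002}}{129}$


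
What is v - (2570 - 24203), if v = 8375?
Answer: 30008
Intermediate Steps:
v - (2570 - 24203) = 8375 - (2570 - 24203) = 8375 - 1*(-21633) = 8375 + 21633 = 30008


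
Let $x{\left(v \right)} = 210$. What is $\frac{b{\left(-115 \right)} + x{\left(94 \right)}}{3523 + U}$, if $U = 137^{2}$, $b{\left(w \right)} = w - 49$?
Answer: $\frac{23}{11146} \approx 0.0020635$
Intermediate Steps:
$b{\left(w \right)} = -49 + w$ ($b{\left(w \right)} = w - 49 = -49 + w$)
$U = 18769$
$\frac{b{\left(-115 \right)} + x{\left(94 \right)}}{3523 + U} = \frac{\left(-49 - 115\right) + 210}{3523 + 18769} = \frac{-164 + 210}{22292} = 46 \cdot \frac{1}{22292} = \frac{23}{11146}$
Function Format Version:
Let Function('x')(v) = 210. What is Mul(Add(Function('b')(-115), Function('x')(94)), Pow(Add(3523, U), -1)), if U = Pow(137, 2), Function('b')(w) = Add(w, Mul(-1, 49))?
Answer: Rational(23, 11146) ≈ 0.0020635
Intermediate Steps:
Function('b')(w) = Add(-49, w) (Function('b')(w) = Add(w, -49) = Add(-49, w))
U = 18769
Mul(Add(Function('b')(-115), Function('x')(94)), Pow(Add(3523, U), -1)) = Mul(Add(Add(-49, -115), 210), Pow(Add(3523, 18769), -1)) = Mul(Add(-164, 210), Pow(22292, -1)) = Mul(46, Rational(1, 22292)) = Rational(23, 11146)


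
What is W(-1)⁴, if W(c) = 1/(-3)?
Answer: 1/81 ≈ 0.012346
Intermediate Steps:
W(c) = -⅓
W(-1)⁴ = (-⅓)⁴ = 1/81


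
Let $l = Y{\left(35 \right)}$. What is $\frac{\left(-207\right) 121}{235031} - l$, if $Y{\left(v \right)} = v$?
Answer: $- \frac{8251132}{235031} \approx -35.107$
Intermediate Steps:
$l = 35$
$\frac{\left(-207\right) 121}{235031} - l = \frac{\left(-207\right) 121}{235031} - 35 = \left(-25047\right) \frac{1}{235031} - 35 = - \frac{25047}{235031} - 35 = - \frac{8251132}{235031}$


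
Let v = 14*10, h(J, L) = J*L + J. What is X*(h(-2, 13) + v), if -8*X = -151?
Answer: 2114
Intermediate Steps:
X = 151/8 (X = -1/8*(-151) = 151/8 ≈ 18.875)
h(J, L) = J + J*L
v = 140
X*(h(-2, 13) + v) = 151*(-2*(1 + 13) + 140)/8 = 151*(-2*14 + 140)/8 = 151*(-28 + 140)/8 = (151/8)*112 = 2114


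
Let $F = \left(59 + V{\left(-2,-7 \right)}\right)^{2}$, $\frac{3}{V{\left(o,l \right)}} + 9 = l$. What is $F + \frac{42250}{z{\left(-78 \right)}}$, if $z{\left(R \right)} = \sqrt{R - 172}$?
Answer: $\frac{885481}{256} - 845 i \sqrt{10} \approx 3458.9 - 2672.1 i$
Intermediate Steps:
$z{\left(R \right)} = \sqrt{-172 + R}$
$V{\left(o,l \right)} = \frac{3}{-9 + l}$
$F = \frac{885481}{256}$ ($F = \left(59 + \frac{3}{-9 - 7}\right)^{2} = \left(59 + \frac{3}{-16}\right)^{2} = \left(59 + 3 \left(- \frac{1}{16}\right)\right)^{2} = \left(59 - \frac{3}{16}\right)^{2} = \left(\frac{941}{16}\right)^{2} = \frac{885481}{256} \approx 3458.9$)
$F + \frac{42250}{z{\left(-78 \right)}} = \frac{885481}{256} + \frac{42250}{\sqrt{-172 - 78}} = \frac{885481}{256} + \frac{42250}{\sqrt{-250}} = \frac{885481}{256} + \frac{42250}{5 i \sqrt{10}} = \frac{885481}{256} + 42250 \left(- \frac{i \sqrt{10}}{50}\right) = \frac{885481}{256} - 845 i \sqrt{10}$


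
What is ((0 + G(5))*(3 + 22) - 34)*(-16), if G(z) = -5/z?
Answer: 944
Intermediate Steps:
((0 + G(5))*(3 + 22) - 34)*(-16) = ((0 - 5/5)*(3 + 22) - 34)*(-16) = ((0 - 5*⅕)*25 - 34)*(-16) = ((0 - 1)*25 - 34)*(-16) = (-1*25 - 34)*(-16) = (-25 - 34)*(-16) = -59*(-16) = 944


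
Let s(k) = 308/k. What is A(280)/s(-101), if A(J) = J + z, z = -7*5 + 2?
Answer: -24947/308 ≈ -80.997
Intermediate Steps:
z = -33 (z = -35 + 2 = -33)
A(J) = -33 + J (A(J) = J - 33 = -33 + J)
A(280)/s(-101) = (-33 + 280)/((308/(-101))) = 247/((308*(-1/101))) = 247/(-308/101) = 247*(-101/308) = -24947/308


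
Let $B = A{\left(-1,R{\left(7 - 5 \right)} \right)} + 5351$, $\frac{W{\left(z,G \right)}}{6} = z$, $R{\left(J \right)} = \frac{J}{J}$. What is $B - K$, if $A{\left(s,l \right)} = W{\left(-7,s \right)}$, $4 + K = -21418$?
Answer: $26731$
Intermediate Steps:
$K = -21422$ ($K = -4 - 21418 = -21422$)
$R{\left(J \right)} = 1$
$W{\left(z,G \right)} = 6 z$
$A{\left(s,l \right)} = -42$ ($A{\left(s,l \right)} = 6 \left(-7\right) = -42$)
$B = 5309$ ($B = -42 + 5351 = 5309$)
$B - K = 5309 - -21422 = 5309 + 21422 = 26731$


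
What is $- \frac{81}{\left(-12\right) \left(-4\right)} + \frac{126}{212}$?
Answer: $- \frac{927}{848} \approx -1.0932$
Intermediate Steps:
$- \frac{81}{\left(-12\right) \left(-4\right)} + \frac{126}{212} = - \frac{81}{48} + 126 \cdot \frac{1}{212} = \left(-81\right) \frac{1}{48} + \frac{63}{106} = - \frac{27}{16} + \frac{63}{106} = - \frac{927}{848}$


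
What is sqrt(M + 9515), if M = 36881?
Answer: 2*sqrt(11599) ≈ 215.40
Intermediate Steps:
sqrt(M + 9515) = sqrt(36881 + 9515) = sqrt(46396) = 2*sqrt(11599)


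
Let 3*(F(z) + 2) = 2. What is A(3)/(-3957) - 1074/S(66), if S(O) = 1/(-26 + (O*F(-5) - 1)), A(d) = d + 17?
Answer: 488729050/3957 ≈ 1.2351e+5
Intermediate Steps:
A(d) = 17 + d
F(z) = -4/3 (F(z) = -2 + (⅓)*2 = -2 + ⅔ = -4/3)
S(O) = 1/(-27 - 4*O/3) (S(O) = 1/(-26 + (O*(-4/3) - 1)) = 1/(-26 + (-4*O/3 - 1)) = 1/(-26 + (-1 - 4*O/3)) = 1/(-27 - 4*O/3))
A(3)/(-3957) - 1074/S(66) = (17 + 3)/(-3957) - 1074/(3/(-81 - 4*66)) = 20*(-1/3957) - 1074/(3/(-81 - 264)) = -20/3957 - 1074/(3/(-345)) = -20/3957 - 1074/(3*(-1/345)) = -20/3957 - 1074/(-1/115) = -20/3957 - 1074*(-115) = -20/3957 + 123510 = 488729050/3957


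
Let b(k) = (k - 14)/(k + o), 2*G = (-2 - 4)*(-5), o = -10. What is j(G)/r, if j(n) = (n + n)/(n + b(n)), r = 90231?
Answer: 25/1142926 ≈ 2.1874e-5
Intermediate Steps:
G = 15 (G = ((-2 - 4)*(-5))/2 = (-6*(-5))/2 = (1/2)*30 = 15)
b(k) = (-14 + k)/(-10 + k) (b(k) = (k - 14)/(k - 10) = (-14 + k)/(-10 + k))
j(n) = 2*n/(n + (-14 + n)/(-10 + n)) (j(n) = (n + n)/(n + (-14 + n)/(-10 + n)) = (2*n)/(n + (-14 + n)/(-10 + n)) = 2*n/(n + (-14 + n)/(-10 + n)))
j(G)/r = (2*15*(-10 + 15)/(-14 + 15 + 15*(-10 + 15)))/90231 = (2*15*5/(-14 + 15 + 15*5))*(1/90231) = (2*15*5/(-14 + 15 + 75))*(1/90231) = (2*15*5/76)*(1/90231) = (2*15*(1/76)*5)*(1/90231) = (75/38)*(1/90231) = 25/1142926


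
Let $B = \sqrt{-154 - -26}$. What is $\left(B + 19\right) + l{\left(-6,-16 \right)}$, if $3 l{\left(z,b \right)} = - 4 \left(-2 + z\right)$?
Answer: $\frac{89}{3} + 8 i \sqrt{2} \approx 29.667 + 11.314 i$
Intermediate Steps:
$l{\left(z,b \right)} = \frac{8}{3} - \frac{4 z}{3}$ ($l{\left(z,b \right)} = \frac{\left(-4\right) \left(-2 + z\right)}{3} = \frac{8 - 4 z}{3} = \frac{8}{3} - \frac{4 z}{3}$)
$B = 8 i \sqrt{2}$ ($B = \sqrt{-154 + 26} = \sqrt{-128} = 8 i \sqrt{2} \approx 11.314 i$)
$\left(B + 19\right) + l{\left(-6,-16 \right)} = \left(8 i \sqrt{2} + 19\right) + \left(\frac{8}{3} - -8\right) = \left(19 + 8 i \sqrt{2}\right) + \left(\frac{8}{3} + 8\right) = \left(19 + 8 i \sqrt{2}\right) + \frac{32}{3} = \frac{89}{3} + 8 i \sqrt{2}$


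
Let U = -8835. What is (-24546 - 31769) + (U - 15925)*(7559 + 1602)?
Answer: -226882675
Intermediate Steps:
(-24546 - 31769) + (U - 15925)*(7559 + 1602) = (-24546 - 31769) + (-8835 - 15925)*(7559 + 1602) = -56315 - 24760*9161 = -56315 - 226826360 = -226882675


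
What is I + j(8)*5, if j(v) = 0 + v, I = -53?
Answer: -13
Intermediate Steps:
j(v) = v
I + j(8)*5 = -53 + 8*5 = -53 + 40 = -13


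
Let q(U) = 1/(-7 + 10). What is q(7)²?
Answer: ⅑ ≈ 0.11111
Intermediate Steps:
q(U) = ⅓ (q(U) = 1/3 = ⅓)
q(7)² = (⅓)² = ⅑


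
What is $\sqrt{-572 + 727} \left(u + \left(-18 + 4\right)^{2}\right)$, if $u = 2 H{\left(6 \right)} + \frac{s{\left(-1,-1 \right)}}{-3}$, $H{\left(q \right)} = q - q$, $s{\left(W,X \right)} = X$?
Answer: $\frac{589 \sqrt{155}}{3} \approx 2444.3$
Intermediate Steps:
$H{\left(q \right)} = 0$
$u = \frac{1}{3}$ ($u = 2 \cdot 0 - \frac{1}{-3} = 0 - - \frac{1}{3} = 0 + \frac{1}{3} = \frac{1}{3} \approx 0.33333$)
$\sqrt{-572 + 727} \left(u + \left(-18 + 4\right)^{2}\right) = \sqrt{-572 + 727} \left(\frac{1}{3} + \left(-18 + 4\right)^{2}\right) = \sqrt{155} \left(\frac{1}{3} + \left(-14\right)^{2}\right) = \sqrt{155} \left(\frac{1}{3} + 196\right) = \sqrt{155} \cdot \frac{589}{3} = \frac{589 \sqrt{155}}{3}$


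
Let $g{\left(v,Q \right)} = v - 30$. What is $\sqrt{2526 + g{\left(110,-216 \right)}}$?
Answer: $\sqrt{2606} \approx 51.049$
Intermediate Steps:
$g{\left(v,Q \right)} = -30 + v$
$\sqrt{2526 + g{\left(110,-216 \right)}} = \sqrt{2526 + \left(-30 + 110\right)} = \sqrt{2526 + 80} = \sqrt{2606}$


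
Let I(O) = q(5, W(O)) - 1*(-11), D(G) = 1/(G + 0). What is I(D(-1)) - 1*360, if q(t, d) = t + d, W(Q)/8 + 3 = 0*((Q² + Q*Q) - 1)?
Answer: -368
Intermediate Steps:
D(G) = 1/G
W(Q) = -24 (W(Q) = -24 + 8*(0*((Q² + Q*Q) - 1)) = -24 + 8*(0*((Q² + Q²) - 1)) = -24 + 8*(0*(2*Q² - 1)) = -24 + 8*(0*(-1 + 2*Q²)) = -24 + 8*0 = -24 + 0 = -24)
q(t, d) = d + t
I(O) = -8 (I(O) = (-24 + 5) - 1*(-11) = -19 + 11 = -8)
I(D(-1)) - 1*360 = -8 - 1*360 = -8 - 360 = -368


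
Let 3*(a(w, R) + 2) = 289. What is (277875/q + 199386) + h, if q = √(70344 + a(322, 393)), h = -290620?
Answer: -91234 + 4275*√633945/3251 ≈ -90187.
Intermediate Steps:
a(w, R) = 283/3 (a(w, R) = -2 + (⅓)*289 = -2 + 289/3 = 283/3)
q = √633945/3 (q = √(70344 + 283/3) = √(211315/3) = √633945/3 ≈ 265.40)
(277875/q + 199386) + h = (277875/((√633945/3)) + 199386) - 290620 = (277875*(√633945/211315) + 199386) - 290620 = (4275*√633945/3251 + 199386) - 290620 = (199386 + 4275*√633945/3251) - 290620 = -91234 + 4275*√633945/3251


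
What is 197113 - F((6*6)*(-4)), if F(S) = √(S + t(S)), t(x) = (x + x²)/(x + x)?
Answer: 197113 - I*√862/2 ≈ 1.9711e+5 - 14.68*I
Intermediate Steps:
t(x) = (x + x²)/(2*x) (t(x) = (x + x²)/((2*x)) = (x + x²)*(1/(2*x)) = (x + x²)/(2*x))
F(S) = √(½ + 3*S/2) (F(S) = √(S + (½ + S/2)) = √(½ + 3*S/2))
197113 - F((6*6)*(-4)) = 197113 - √(2 + 6*((6*6)*(-4)))/2 = 197113 - √(2 + 6*(36*(-4)))/2 = 197113 - √(2 + 6*(-144))/2 = 197113 - √(2 - 864)/2 = 197113 - √(-862)/2 = 197113 - I*√862/2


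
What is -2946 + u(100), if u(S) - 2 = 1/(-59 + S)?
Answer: -120703/41 ≈ -2944.0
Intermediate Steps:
u(S) = 2 + 1/(-59 + S)
-2946 + u(100) = -2946 + (-117 + 2*100)/(-59 + 100) = -2946 + (-117 + 200)/41 = -2946 + (1/41)*83 = -2946 + 83/41 = -120703/41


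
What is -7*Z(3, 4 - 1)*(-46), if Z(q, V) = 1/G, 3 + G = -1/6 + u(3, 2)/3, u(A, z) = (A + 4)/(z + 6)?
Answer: -112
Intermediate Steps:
u(A, z) = (4 + A)/(6 + z)
G = -23/8 (G = -3 + (-1/6 + ((4 + 3)/(6 + 2))/3) = -3 + (-1*⅙ + (7/8)*(⅓)) = -3 + (-⅙ + ((⅛)*7)*(⅓)) = -3 + (-⅙ + (7/8)*(⅓)) = -3 + (-⅙ + 7/24) = -3 + ⅛ = -23/8 ≈ -2.8750)
Z(q, V) = -8/23 (Z(q, V) = 1/(-23/8) = -8/23)
-7*Z(3, 4 - 1)*(-46) = -7*(-8/23)*(-46) = (56/23)*(-46) = -112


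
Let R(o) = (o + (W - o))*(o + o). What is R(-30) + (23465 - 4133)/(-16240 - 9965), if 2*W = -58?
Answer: 15192456/8735 ≈ 1739.3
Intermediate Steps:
W = -29 (W = (1/2)*(-58) = -29)
R(o) = -58*o (R(o) = (o + (-29 - o))*(o + o) = -58*o)
R(-30) + (23465 - 4133)/(-16240 - 9965) = -58*(-30) + (23465 - 4133)/(-16240 - 9965) = 1740 + 19332/(-26205) = 1740 + 19332*(-1/26205) = 1740 - 6444/8735 = 15192456/8735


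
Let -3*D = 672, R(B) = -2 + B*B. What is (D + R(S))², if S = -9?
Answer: 21025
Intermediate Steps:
R(B) = -2 + B²
D = -224 (D = -⅓*672 = -224)
(D + R(S))² = (-224 + (-2 + (-9)²))² = (-224 + (-2 + 81))² = (-224 + 79)² = (-145)² = 21025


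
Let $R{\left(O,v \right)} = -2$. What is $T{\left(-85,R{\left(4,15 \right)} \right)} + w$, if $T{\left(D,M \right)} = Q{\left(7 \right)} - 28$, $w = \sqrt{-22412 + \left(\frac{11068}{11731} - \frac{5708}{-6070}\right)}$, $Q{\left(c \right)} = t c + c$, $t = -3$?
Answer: $-42 + \frac{i \sqrt{28407405324533787110}}{35603585} \approx -42.0 + 149.7 i$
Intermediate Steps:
$Q{\left(c \right)} = - 2 c$ ($Q{\left(c \right)} = - 3 c + c = - 2 c$)
$w = \frac{i \sqrt{28407405324533787110}}{35603585}$ ($w = \sqrt{-22412 + \left(11068 \cdot \frac{1}{11731} - - \frac{2854}{3035}\right)} = \sqrt{-22412 + \left(\frac{11068}{11731} + \frac{2854}{3035}\right)} = \sqrt{-22412 + \frac{67071654}{35603585}} = \sqrt{- \frac{797880475366}{35603585}} = \frac{i \sqrt{28407405324533787110}}{35603585} \approx 149.7 i$)
$T{\left(D,M \right)} = -42$ ($T{\left(D,M \right)} = \left(-2\right) 7 - 28 = -14 - 28 = -42$)
$T{\left(-85,R{\left(4,15 \right)} \right)} + w = -42 + \frac{i \sqrt{28407405324533787110}}{35603585}$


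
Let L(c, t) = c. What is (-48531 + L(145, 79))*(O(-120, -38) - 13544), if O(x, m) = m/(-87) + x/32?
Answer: 114057051745/174 ≈ 6.5550e+8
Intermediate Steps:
O(x, m) = -m/87 + x/32 (O(x, m) = m*(-1/87) + x*(1/32) = -m/87 + x/32)
(-48531 + L(145, 79))*(O(-120, -38) - 13544) = (-48531 + 145)*((-1/87*(-38) + (1/32)*(-120)) - 13544) = -48386*((38/87 - 15/4) - 13544) = -48386*(-1153/348 - 13544) = -48386*(-4714465/348) = 114057051745/174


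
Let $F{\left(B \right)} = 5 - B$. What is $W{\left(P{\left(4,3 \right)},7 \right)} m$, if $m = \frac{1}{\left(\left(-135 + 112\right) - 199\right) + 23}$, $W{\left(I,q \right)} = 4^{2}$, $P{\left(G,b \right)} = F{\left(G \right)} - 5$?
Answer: $- \frac{16}{199} \approx -0.080402$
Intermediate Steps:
$P{\left(G,b \right)} = - G$ ($P{\left(G,b \right)} = \left(5 - G\right) - 5 = - G$)
$W{\left(I,q \right)} = 16$
$m = - \frac{1}{199}$ ($m = \frac{1}{\left(-23 - 199\right) + 23} = \frac{1}{-222 + 23} = \frac{1}{-199} = - \frac{1}{199} \approx -0.0050251$)
$W{\left(P{\left(4,3 \right)},7 \right)} m = 16 \left(- \frac{1}{199}\right) = - \frac{16}{199}$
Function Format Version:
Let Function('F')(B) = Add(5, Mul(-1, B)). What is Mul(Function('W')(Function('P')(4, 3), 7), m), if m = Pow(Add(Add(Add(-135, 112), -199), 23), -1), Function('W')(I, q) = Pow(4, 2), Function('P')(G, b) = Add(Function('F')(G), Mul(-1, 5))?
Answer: Rational(-16, 199) ≈ -0.080402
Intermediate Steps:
Function('P')(G, b) = Mul(-1, G) (Function('P')(G, b) = Add(Add(5, Mul(-1, G)), Mul(-1, 5)) = Add(Add(5, Mul(-1, G)), -5) = Mul(-1, G))
Function('W')(I, q) = 16
m = Rational(-1, 199) (m = Pow(Add(Add(-23, -199), 23), -1) = Pow(Add(-222, 23), -1) = Pow(-199, -1) = Rational(-1, 199) ≈ -0.0050251)
Mul(Function('W')(Function('P')(4, 3), 7), m) = Mul(16, Rational(-1, 199)) = Rational(-16, 199)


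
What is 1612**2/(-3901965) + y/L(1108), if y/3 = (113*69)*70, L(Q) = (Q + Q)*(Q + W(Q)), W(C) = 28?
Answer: -76275934247/4911356521920 ≈ -0.015531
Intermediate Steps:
L(Q) = 2*Q*(28 + Q) (L(Q) = (Q + Q)*(Q + 28) = (2*Q)*(28 + Q) = 2*Q*(28 + Q))
y = 1637370 (y = 3*((113*69)*70) = 3*(7797*70) = 3*545790 = 1637370)
1612**2/(-3901965) + y/L(1108) = 1612**2/(-3901965) + 1637370/((2*1108*(28 + 1108))) = 2598544*(-1/3901965) + 1637370/((2*1108*1136)) = -2598544/3901965 + 1637370/2517376 = -2598544/3901965 + 1637370*(1/2517376) = -2598544/3901965 + 818685/1258688 = -76275934247/4911356521920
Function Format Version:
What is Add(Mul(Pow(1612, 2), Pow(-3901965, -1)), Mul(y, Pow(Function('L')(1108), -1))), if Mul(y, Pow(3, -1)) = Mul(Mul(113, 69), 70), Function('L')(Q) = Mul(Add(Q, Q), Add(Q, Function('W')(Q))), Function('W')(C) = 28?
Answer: Rational(-76275934247, 4911356521920) ≈ -0.015531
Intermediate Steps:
Function('L')(Q) = Mul(2, Q, Add(28, Q)) (Function('L')(Q) = Mul(Add(Q, Q), Add(Q, 28)) = Mul(Mul(2, Q), Add(28, Q)) = Mul(2, Q, Add(28, Q)))
y = 1637370 (y = Mul(3, Mul(Mul(113, 69), 70)) = Mul(3, Mul(7797, 70)) = Mul(3, 545790) = 1637370)
Add(Mul(Pow(1612, 2), Pow(-3901965, -1)), Mul(y, Pow(Function('L')(1108), -1))) = Add(Mul(Pow(1612, 2), Pow(-3901965, -1)), Mul(1637370, Pow(Mul(2, 1108, Add(28, 1108)), -1))) = Add(Mul(2598544, Rational(-1, 3901965)), Mul(1637370, Pow(Mul(2, 1108, 1136), -1))) = Add(Rational(-2598544, 3901965), Mul(1637370, Pow(2517376, -1))) = Add(Rational(-2598544, 3901965), Mul(1637370, Rational(1, 2517376))) = Add(Rational(-2598544, 3901965), Rational(818685, 1258688)) = Rational(-76275934247, 4911356521920)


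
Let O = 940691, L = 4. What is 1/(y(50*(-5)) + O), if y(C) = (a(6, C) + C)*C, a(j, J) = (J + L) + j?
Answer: 1/1063191 ≈ 9.4056e-7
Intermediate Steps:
a(j, J) = 4 + J + j (a(j, J) = (J + 4) + j = (4 + J) + j = 4 + J + j)
y(C) = C*(10 + 2*C) (y(C) = ((4 + C + 6) + C)*C = ((10 + C) + C)*C = (10 + 2*C)*C = C*(10 + 2*C))
1/(y(50*(-5)) + O) = 1/(2*(50*(-5))*(5 + 50*(-5)) + 940691) = 1/(2*(-250)*(5 - 250) + 940691) = 1/(2*(-250)*(-245) + 940691) = 1/(122500 + 940691) = 1/1063191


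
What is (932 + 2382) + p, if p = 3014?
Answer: 6328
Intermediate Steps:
(932 + 2382) + p = (932 + 2382) + 3014 = 3314 + 3014 = 6328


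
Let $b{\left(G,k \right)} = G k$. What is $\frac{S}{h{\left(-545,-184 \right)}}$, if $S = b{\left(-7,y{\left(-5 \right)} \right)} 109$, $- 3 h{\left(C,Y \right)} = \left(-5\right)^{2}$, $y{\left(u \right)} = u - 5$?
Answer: $- \frac{4578}{5} \approx -915.6$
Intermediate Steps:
$y{\left(u \right)} = -5 + u$
$h{\left(C,Y \right)} = - \frac{25}{3}$ ($h{\left(C,Y \right)} = - \frac{\left(-5\right)^{2}}{3} = \left(- \frac{1}{3}\right) 25 = - \frac{25}{3}$)
$S = 7630$ ($S = - 7 \left(-5 - 5\right) 109 = \left(-7\right) \left(-10\right) 109 = 70 \cdot 109 = 7630$)
$\frac{S}{h{\left(-545,-184 \right)}} = \frac{7630}{- \frac{25}{3}} = 7630 \left(- \frac{3}{25}\right) = - \frac{4578}{5}$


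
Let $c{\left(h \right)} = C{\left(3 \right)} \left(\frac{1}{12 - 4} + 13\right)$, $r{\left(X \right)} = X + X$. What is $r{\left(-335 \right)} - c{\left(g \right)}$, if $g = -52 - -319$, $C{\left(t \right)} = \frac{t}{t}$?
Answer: $- \frac{5465}{8} \approx -683.13$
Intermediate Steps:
$C{\left(t \right)} = 1$
$g = 267$ ($g = -52 + 319 = 267$)
$r{\left(X \right)} = 2 X$
$c{\left(h \right)} = \frac{105}{8}$ ($c{\left(h \right)} = 1 \left(\frac{1}{12 - 4} + 13\right) = 1 \left(\frac{1}{8} + 13\right) = 1 \cdot \frac{105}{8} = \frac{105}{8}$)
$r{\left(-335 \right)} - c{\left(g \right)} = 2 \left(-335\right) - \frac{105}{8} = -670 - \frac{105}{8} = - \frac{5465}{8}$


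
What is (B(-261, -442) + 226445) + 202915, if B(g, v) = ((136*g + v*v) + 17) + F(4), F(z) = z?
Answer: 589249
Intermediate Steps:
B(g, v) = 21 + v**2 + 136*g (B(g, v) = ((136*g + v*v) + 17) + 4 = ((136*g + v**2) + 17) + 4 = ((v**2 + 136*g) + 17) + 4 = (17 + v**2 + 136*g) + 4 = 21 + v**2 + 136*g)
(B(-261, -442) + 226445) + 202915 = ((21 + (-442)**2 + 136*(-261)) + 226445) + 202915 = ((21 + 195364 - 35496) + 226445) + 202915 = (159889 + 226445) + 202915 = 386334 + 202915 = 589249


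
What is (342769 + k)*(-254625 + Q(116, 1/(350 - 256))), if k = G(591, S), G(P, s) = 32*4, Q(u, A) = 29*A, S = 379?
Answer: -8207144026737/94 ≈ -8.7310e+10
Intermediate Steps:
G(P, s) = 128
k = 128
(342769 + k)*(-254625 + Q(116, 1/(350 - 256))) = (342769 + 128)*(-254625 + 29/(350 - 256)) = 342897*(-254625 + 29/94) = 342897*(-23934721/94) = -8207144026737/94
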